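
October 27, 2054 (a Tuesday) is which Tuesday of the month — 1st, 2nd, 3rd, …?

4th

Day 27 falls in week ⌈27/7⌉ of the month.
Days 1–7 hold the 1st Tuesday, 8–14 the 2nd, 15–21 the 3rd, 22–28 the 4th, 29–31 the 5th.
27 is in the range for the 4th.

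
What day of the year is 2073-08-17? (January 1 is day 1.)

Days in months before August: 31 + 28 + 31 + 30 + 31 + 30 + 31 = 212.
Plus 17 days into August → day 229.

229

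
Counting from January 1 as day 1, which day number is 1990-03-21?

80

Days in months before March: 31 + 28 = 59.
Plus 21 days into March → day 80.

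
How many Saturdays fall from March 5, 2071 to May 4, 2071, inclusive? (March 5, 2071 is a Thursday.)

March 5, 2071 is a Thursday; the first Saturday on or after it is March 7, 2071 (2 days later).
From March 7, 2071 to May 4, 2071: 24 + 30 + 4 = 58 days (rest of March, April, May).
58 ÷ 7 = 8 full weeks with remainder 2, so 8 more Saturdays after the first → 9.

9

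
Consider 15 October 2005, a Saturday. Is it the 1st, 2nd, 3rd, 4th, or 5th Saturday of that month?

Day 15 falls in week ⌈15/7⌉ of the month.
Days 1–7 hold the 1st Saturday, 8–14 the 2nd, 15–21 the 3rd, 22–28 the 4th, 29–31 the 5th.
15 is in the range for the 3rd.

3rd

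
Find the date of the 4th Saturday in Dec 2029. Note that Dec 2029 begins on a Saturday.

Dec 2029 begins on a Saturday, so the first Saturday is Dec 1.
The 4th Saturday is 3 weeks later: 1 + 21 = 22.

Dec 22, 2029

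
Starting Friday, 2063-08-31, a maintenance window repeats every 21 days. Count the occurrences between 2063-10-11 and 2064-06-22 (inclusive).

13

Occurrences land 21·i days after 2063-08-31 for i = 0, 1, 2, …
2063-10-11 is 41 days after the start; 41 ÷ 21 = 1 remainder 20; since the remainder is 20, round up to i = 2. First occurrence in the window: #3 on 2063-10-12 (2×21 = 42 days in).
2064-06-22 is 296 days after the start; 296 ÷ 21 = 14 remainder 2. Last occurrence in the window: #15 on 2064-06-20.
Occurrences #3 through #15: 13 in total.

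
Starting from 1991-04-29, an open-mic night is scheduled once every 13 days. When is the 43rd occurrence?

1992-10-26

The 43rd occurrence is 42 intervals after the first: 42 × 13 = 546 days after 1991-04-29.
April has 30 days — 1 day to the end of April leaves 545.
From end of April to end of 1991 is 245 days (300 left).
January has 31 days (269 left).
February has 29 days (240 left).
March has 31 days (209 left).
April has 30 days (179 left).
May has 31 days (148 left).
June has 30 days (118 left).
July has 31 days (87 left).
August has 31 days (56 left).
September has 30 days (26 left).
26 days into October → 1992-10-26.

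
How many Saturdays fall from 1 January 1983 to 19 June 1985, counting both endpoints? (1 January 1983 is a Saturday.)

129

1 January 1983 is a Saturday; the first Saturday on or after it is 1 January 1983.
From 1 January 1983 to 19 June 1985: 364 + 366 + 170 = 900 days (rest of 1983, 1984, to 19 June 1985 in 1985).
900 ÷ 7 = 128 full weeks with remainder 4, so 128 more Saturdays after the first → 129.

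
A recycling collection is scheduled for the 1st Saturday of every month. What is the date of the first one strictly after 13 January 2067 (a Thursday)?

5 February 2067

January 2067 starts on a Saturday, so its 1st Saturday is 1 January 2067.
That is not after 13 January 2067, so look at February 2067.
February 2067 starts on a Tuesday, so its 1st Saturday is 5 February 2067 (4 days in).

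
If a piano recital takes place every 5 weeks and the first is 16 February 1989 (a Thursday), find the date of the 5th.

6 July 1989

The 5th occurrence is 4 intervals after the first: 4 × 35 = 140 days after 16 February 1989.
February has 28 days — 12 days to the end of February leaves 128.
March has 31 days (97 left).
April has 30 days (67 left).
May has 31 days (36 left).
June has 30 days (6 left).
6 days into July → 6 July 1989.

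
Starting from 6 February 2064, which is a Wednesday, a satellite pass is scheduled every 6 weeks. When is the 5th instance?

23 July 2064

The 5th occurrence is 4 intervals after the first: 4 × 42 = 168 days after 6 February 2064.
February has 29 days — 23 days to the end of February leaves 145.
March has 31 days (114 left).
April has 30 days (84 left).
May has 31 days (53 left).
June has 30 days (23 left).
23 days into July → 23 July 2064.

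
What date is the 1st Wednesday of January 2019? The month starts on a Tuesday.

January 2019 begins on a Tuesday, so the first Wednesday is January 2 (1 day later).

2019-01-02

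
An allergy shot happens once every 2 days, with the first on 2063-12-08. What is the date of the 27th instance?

The 27th occurrence is 26 intervals after the first: 26 × 2 = 52 days after 2063-12-08.
December has 31 days — 23 days to the end of December leaves 29.
29 days into January → 2064-01-29.

2064-01-29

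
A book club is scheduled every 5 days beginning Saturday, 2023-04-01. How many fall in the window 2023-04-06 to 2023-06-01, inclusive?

12

Occurrences land 5·i days after 2023-04-01 for i = 0, 1, 2, …
2023-04-06 is 5 days after the start; 5 ÷ 5 = 1 remainder 0. First occurrence in the window: #2 on 2023-04-06 (1×5 = 5 days in).
2023-06-01 is 61 days after the start; 61 ÷ 5 = 12 remainder 1. Last occurrence in the window: #13 on 2023-05-31.
Occurrences #2 through #13: 12 in total.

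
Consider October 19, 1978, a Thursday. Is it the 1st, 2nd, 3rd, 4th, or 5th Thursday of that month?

Day 19 falls in week ⌈19/7⌉ of the month.
Days 1–7 hold the 1st Thursday, 8–14 the 2nd, 15–21 the 3rd, 22–28 the 4th, 29–31 the 5th.
19 is in the range for the 3rd.

3rd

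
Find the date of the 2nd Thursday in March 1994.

March 10, 1994

The first Thursday of March 1994 is March 3.
The 2nd Thursday is 1 weeks later: 3 + 7 = 10.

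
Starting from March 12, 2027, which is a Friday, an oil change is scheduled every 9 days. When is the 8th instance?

May 14, 2027

The 8th occurrence is 7 intervals after the first: 7 × 9 = 63 days after March 12, 2027.
March has 31 days — 19 days to the end of March leaves 44.
April has 30 days (14 left).
14 days into May → May 14, 2027.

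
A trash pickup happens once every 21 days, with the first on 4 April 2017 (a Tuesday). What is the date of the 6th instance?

The 6th occurrence is 5 intervals after the first: 5 × 21 = 105 days after 4 April 2017.
April has 30 days — 26 days to the end of April leaves 79.
May has 31 days (48 left).
June has 30 days (18 left).
18 days into July → 18 July 2017.

18 July 2017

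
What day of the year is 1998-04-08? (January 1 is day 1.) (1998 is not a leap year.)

Days in months before April: 31 + 28 + 31 = 90.
Plus 8 days into April → day 98.

98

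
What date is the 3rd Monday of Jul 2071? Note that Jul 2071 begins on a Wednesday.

Jul 20, 2071

Jul 2071 begins on a Wednesday, so the first Monday is Jul 6 (5 days later).
The 3rd Monday is 2 weeks later: 6 + 14 = 20.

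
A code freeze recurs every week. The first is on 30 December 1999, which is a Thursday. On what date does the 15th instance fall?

The 15th occurrence is 14 intervals after the first: 14 × 7 = 98 days after 30 December 1999.
December has 31 days — 1 day to the end of December leaves 97.
January has 31 days (66 left).
February has 29 days (37 left).
March has 31 days (6 left).
6 days into April → 6 April 2000.

6 April 2000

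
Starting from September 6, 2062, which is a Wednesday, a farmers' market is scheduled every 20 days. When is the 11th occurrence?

The 11th occurrence is 10 intervals after the first: 10 × 20 = 200 days after September 6, 2062.
September has 30 days — 24 days to the end of September leaves 176.
October has 31 days (145 left).
November has 30 days (115 left).
December has 31 days (84 left).
January has 31 days (53 left).
February has 28 days (25 left).
25 days into March → March 25, 2063.

March 25, 2063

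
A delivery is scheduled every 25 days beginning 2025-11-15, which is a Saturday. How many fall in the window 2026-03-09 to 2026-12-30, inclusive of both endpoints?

Occurrences land 25·i days after 2025-11-15 for i = 0, 1, 2, …
2026-03-09 is 114 days after the start; 114 ÷ 25 = 4 remainder 14; since the remainder is 14, round up to i = 5. First occurrence in the window: #6 on 2026-03-20 (5×25 = 125 days in).
2026-12-30 is 410 days after the start; 410 ÷ 25 = 16 remainder 10. Last occurrence in the window: #17 on 2026-12-20.
Occurrences #6 through #17: 12 in total.

12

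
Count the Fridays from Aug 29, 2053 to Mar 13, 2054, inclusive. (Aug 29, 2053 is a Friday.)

29

Aug 29, 2053 is a Friday; the first Friday on or after it is Aug 29, 2053.
From Aug 29, 2053 to Mar 13, 2054: 2 + 30 + 31 + 30 + 31 + 31 + 28 + 13 = 196 days (rest of Aug, Sep, Oct, Nov, Dec, Jan, Feb, Mar).
196 ÷ 7 = 28 full weeks with remainder 0, so 28 more Fridays after the first → 29.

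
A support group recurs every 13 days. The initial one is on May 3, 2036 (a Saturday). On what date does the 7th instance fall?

The 7th occurrence is 6 intervals after the first: 6 × 13 = 78 days after May 3, 2036.
May has 31 days — 28 days to the end of May leaves 50.
June has 30 days (20 left).
20 days into July → July 20, 2036.

July 20, 2036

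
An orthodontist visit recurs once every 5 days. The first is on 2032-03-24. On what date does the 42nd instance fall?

2032-10-15

The 42nd occurrence is 41 intervals after the first: 41 × 5 = 205 days after 2032-03-24.
March has 31 days — 7 days to the end of March leaves 198.
April has 30 days (168 left).
May has 31 days (137 left).
June has 30 days (107 left).
July has 31 days (76 left).
August has 31 days (45 left).
September has 30 days (15 left).
15 days into October → 2032-10-15.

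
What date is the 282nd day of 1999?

October 9, 1999

January has 31 days (282 − 31 = 251 remain).
February has 28 days (251 − 28 = 223 remain).
March has 31 days (223 − 31 = 192 remain).
April has 30 days (192 − 30 = 162 remain).
May has 31 days (162 − 31 = 131 remain).
June has 30 days (131 − 30 = 101 remain).
July has 31 days (101 − 31 = 70 remain).
August has 31 days (70 − 31 = 39 remain).
September has 30 days (39 − 30 = 9 remain).
9 into October → October 9.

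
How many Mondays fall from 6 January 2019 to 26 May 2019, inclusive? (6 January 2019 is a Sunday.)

20

6 January 2019 is a Sunday; the first Monday on or after it is 7 January 2019 (1 day later).
From 7 January 2019 to 26 May 2019: 24 + 28 + 31 + 30 + 26 = 139 days (rest of January, February, March, April, May).
139 ÷ 7 = 19 full weeks with remainder 6, so 19 more Mondays after the first → 20.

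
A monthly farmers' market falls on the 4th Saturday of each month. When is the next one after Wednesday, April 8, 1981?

April 25, 1981

April 1981 starts on a Wednesday; its first Saturday is the 4th, so the 4th Saturday is the 25th — April 25, 1981.
April 25, 1981 is after April 8, 1981, so that is the next one.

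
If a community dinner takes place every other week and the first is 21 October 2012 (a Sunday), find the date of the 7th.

13 January 2013

The 7th occurrence is 6 intervals after the first: 6 × 14 = 84 days after 21 October 2012.
October has 31 days — 10 days to the end of October leaves 74.
November has 30 days (44 left).
December has 31 days (13 left).
13 days into January → 13 January 2013.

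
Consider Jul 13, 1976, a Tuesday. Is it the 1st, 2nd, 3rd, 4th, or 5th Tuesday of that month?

2nd

Day 13 falls in week ⌈13/7⌉ of the month.
Days 1–7 hold the 1st Tuesday, 8–14 the 2nd, 15–21 the 3rd, 22–28 the 4th, 29–31 the 5th.
13 is in the range for the 2nd.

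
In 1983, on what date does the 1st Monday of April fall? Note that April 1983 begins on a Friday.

April 1983 begins on a Friday, so the first Monday is April 4 (3 days later).

April 4, 1983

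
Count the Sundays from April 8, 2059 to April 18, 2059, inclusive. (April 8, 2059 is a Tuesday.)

April 8, 2059 is a Tuesday; the first Sunday on or after it is April 13, 2059 (5 days later).
From April 13, 2059 to April 18, 2059 is 18 − 13 = 5 days.
5 ÷ 7 = 0 full weeks with remainder 5, so 0 more Sundays after the first → 1.

1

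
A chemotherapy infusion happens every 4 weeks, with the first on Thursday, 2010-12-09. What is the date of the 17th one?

2012-03-01

The 17th occurrence is 16 intervals after the first: 16 × 28 = 448 days after 2010-12-09.
December has 31 days — 22 days to the end of December leaves 426.
2011 has 365 days (61 left).
January has 31 days (30 left).
February has 29 days (1 left).
1 day into March → 2012-03-01.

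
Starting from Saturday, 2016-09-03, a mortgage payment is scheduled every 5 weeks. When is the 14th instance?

The 14th occurrence is 13 intervals after the first: 13 × 35 = 455 days after 2016-09-03.
September has 30 days — 27 days to the end of September leaves 428.
From end of September to end of 2016 is 92 days (336 left).
January has 31 days (305 left).
February has 28 days (277 left).
March has 31 days (246 left).
April has 30 days (216 left).
May has 31 days (185 left).
June has 30 days (155 left).
July has 31 days (124 left).
August has 31 days (93 left).
September has 30 days (63 left).
October has 31 days (32 left).
November has 30 days (2 left).
2 days into December → 2017-12-02.

2017-12-02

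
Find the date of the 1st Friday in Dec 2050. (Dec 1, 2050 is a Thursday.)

Dec 2, 2050

Dec 2050 begins on a Thursday, so the first Friday is Dec 2 (1 day later).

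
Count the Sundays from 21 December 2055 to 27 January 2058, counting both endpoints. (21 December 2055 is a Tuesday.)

21 December 2055 is a Tuesday; the first Sunday on or after it is 26 December 2055 (5 days later).
From 26 December 2055 to 27 January 2058: 5 + 366 + 365 + 27 = 763 days (rest of 2055, 2056, 2057, to 27 January 2058 in 2058).
763 ÷ 7 = 109 full weeks with remainder 0, so 109 more Sundays after the first → 110.

110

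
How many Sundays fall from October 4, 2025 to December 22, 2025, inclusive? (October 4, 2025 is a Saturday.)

October 4, 2025 is a Saturday; the first Sunday on or after it is October 5, 2025 (1 day later).
From October 5, 2025 to December 22, 2025: 26 + 30 + 22 = 78 days (rest of October, November, December).
78 ÷ 7 = 11 full weeks with remainder 1, so 11 more Sundays after the first → 12.

12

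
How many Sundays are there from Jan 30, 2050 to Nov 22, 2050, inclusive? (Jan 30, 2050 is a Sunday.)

43

Jan 30, 2050 is a Sunday; the first Sunday on or after it is Jan 30, 2050.
From Jan 30, 2050 to Nov 22, 2050: 1 + 28 + 31 + 30 + 31 + 30 + 31 + 31 + 30 + 31 + 22 = 296 days (rest of Jan, Feb, Mar, Apr, May, Jun, Jul, Aug, Sep, Oct, Nov).
296 ÷ 7 = 42 full weeks with remainder 2, so 42 more Sundays after the first → 43.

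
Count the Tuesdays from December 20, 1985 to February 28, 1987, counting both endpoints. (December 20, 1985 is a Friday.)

62

December 20, 1985 is a Friday; the first Tuesday on or after it is December 24, 1985 (4 days later).
From December 24, 1985 to February 28, 1987: 7 + 365 + 59 = 431 days (rest of 1985, 1986, to February 28, 1987 in 1987).
431 ÷ 7 = 61 full weeks with remainder 4, so 61 more Tuesdays after the first → 62.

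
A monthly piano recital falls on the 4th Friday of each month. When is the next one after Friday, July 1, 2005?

July 2005 starts on a Friday; its first Friday is the 1st, so the 4th Friday is the 22nd — July 22, 2005.
July 22, 2005 is after July 1, 2005, so that is the next one.

July 22, 2005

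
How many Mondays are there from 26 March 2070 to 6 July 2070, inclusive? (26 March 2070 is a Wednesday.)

26 March 2070 is a Wednesday; the first Monday on or after it is 31 March 2070 (5 days later).
From 31 March 2070 to 6 July 2070: 0 + 30 + 31 + 30 + 6 = 97 days (rest of March, April, May, June, July).
97 ÷ 7 = 13 full weeks with remainder 6, so 13 more Mondays after the first → 14.

14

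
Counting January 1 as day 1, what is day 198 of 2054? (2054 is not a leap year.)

Jul 17, 2054

Jan has 31 days (198 − 31 = 167 remain).
Feb has 28 days (167 − 28 = 139 remain).
Mar has 31 days (139 − 31 = 108 remain).
Apr has 30 days (108 − 30 = 78 remain).
May has 31 days (78 − 31 = 47 remain).
Jun has 30 days (47 − 30 = 17 remain).
17 into Jul → Jul 17.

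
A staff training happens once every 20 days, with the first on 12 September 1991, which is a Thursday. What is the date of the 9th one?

The 9th occurrence is 8 intervals after the first: 8 × 20 = 160 days after 12 September 1991.
September has 30 days — 18 days to the end of September leaves 142.
October has 31 days (111 left).
November has 30 days (81 left).
December has 31 days (50 left).
January has 31 days (19 left).
19 days into February → 19 February 1992.

19 February 1992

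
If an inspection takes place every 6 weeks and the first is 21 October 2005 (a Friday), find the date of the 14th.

20 April 2007

The 14th occurrence is 13 intervals after the first: 13 × 42 = 546 days after 21 October 2005.
October has 31 days — 10 days to the end of October leaves 536.
From end of October to end of 2005 is 61 days (475 left).
2006 has 365 days (110 left).
January has 31 days (79 left).
February has 28 days (51 left).
March has 31 days (20 left).
20 days into April → 20 April 2007.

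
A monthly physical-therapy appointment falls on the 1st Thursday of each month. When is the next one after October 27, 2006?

November 2, 2006

October 2006 starts on a Sunday, so its 1st Thursday is October 5, 2006 (4 days in).
That is not after October 27, 2006, so look at November 2006.
November 2006 starts on a Wednesday, so its 1st Thursday is November 2, 2006 (1 day in).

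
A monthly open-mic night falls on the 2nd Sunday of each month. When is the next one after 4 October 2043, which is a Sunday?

October 2043 starts on a Thursday; its first Sunday is the 4th, so the 2nd Sunday is the 11th — 11 October 2043.
11 October 2043 is after 4 October 2043, so that is the next one.

11 October 2043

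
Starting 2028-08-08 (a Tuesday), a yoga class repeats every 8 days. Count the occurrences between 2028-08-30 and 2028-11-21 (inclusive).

Occurrences land 8·i days after 2028-08-08 for i = 0, 1, 2, …
2028-08-30 is 22 days after the start; 22 ÷ 8 = 2 remainder 6; since the remainder is 6, round up to i = 3. First occurrence in the window: #4 on 2028-09-01 (3×8 = 24 days in).
2028-11-21 is 105 days after the start; 105 ÷ 8 = 13 remainder 1. Last occurrence in the window: #14 on 2028-11-20.
Occurrences #4 through #14: 11 in total.

11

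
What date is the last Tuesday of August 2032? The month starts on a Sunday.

August 2032 begins on a Sunday, so the first Tuesday is August 3 (2 days later).
August 2032 has 31 days. Adding weeks: 3, 10, 17, 24, 31 — the last one ≤ 31 is the 31st.

August 31, 2032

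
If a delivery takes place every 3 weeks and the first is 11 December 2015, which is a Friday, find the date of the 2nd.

1 January 2016

The 2nd occurrence is 1 interval after the first: 1 × 21 = 21 days after 11 December 2015.
December has 31 days — 20 days to the end of December leaves 1.
1 day into January → 1 January 2016.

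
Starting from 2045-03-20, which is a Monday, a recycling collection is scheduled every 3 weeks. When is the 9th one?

2045-09-04

The 9th occurrence is 8 intervals after the first: 8 × 21 = 168 days after 2045-03-20.
March has 31 days — 11 days to the end of March leaves 157.
April has 30 days (127 left).
May has 31 days (96 left).
June has 30 days (66 left).
July has 31 days (35 left).
August has 31 days (4 left).
4 days into September → 2045-09-04.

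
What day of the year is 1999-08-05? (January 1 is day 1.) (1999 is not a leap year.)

Days in months before August: 31 + 28 + 31 + 30 + 31 + 30 + 31 = 212.
Plus 5 days into August → day 217.

217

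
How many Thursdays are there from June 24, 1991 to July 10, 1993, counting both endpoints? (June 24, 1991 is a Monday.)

107

June 24, 1991 is a Monday; the first Thursday on or after it is June 27, 1991 (3 days later).
From June 27, 1991 to July 10, 1993: 187 + 366 + 191 = 744 days (rest of 1991, 1992, to July 10, 1993 in 1993).
744 ÷ 7 = 106 full weeks with remainder 2, so 106 more Thursdays after the first → 107.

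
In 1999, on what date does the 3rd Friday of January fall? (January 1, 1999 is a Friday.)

January 15, 1999

January 1999 begins on a Friday, so the first Friday is January 1.
The 3rd Friday is 2 weeks later: 1 + 14 = 15.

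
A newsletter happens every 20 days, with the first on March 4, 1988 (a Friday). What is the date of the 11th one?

The 11th occurrence is 10 intervals after the first: 10 × 20 = 200 days after March 4, 1988.
March has 31 days — 27 days to the end of March leaves 173.
April has 30 days (143 left).
May has 31 days (112 left).
June has 30 days (82 left).
July has 31 days (51 left).
August has 31 days (20 left).
20 days into September → September 20, 1988.

September 20, 1988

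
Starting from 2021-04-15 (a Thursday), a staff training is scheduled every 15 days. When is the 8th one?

2021-07-29

The 8th occurrence is 7 intervals after the first: 7 × 15 = 105 days after 2021-04-15.
April has 30 days — 15 days to the end of April leaves 90.
May has 31 days (59 left).
June has 30 days (29 left).
29 days into July → 2021-07-29.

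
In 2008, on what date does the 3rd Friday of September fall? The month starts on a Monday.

19 September 2008

September 2008 begins on a Monday, so the first Friday is September 5 (4 days later).
The 3rd Friday is 2 weeks later: 5 + 14 = 19.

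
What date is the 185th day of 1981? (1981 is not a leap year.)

July 4, 1981

January has 31 days (185 − 31 = 154 remain).
February has 28 days (154 − 28 = 126 remain).
March has 31 days (126 − 31 = 95 remain).
April has 30 days (95 − 30 = 65 remain).
May has 31 days (65 − 31 = 34 remain).
June has 30 days (34 − 30 = 4 remain).
4 into July → July 4.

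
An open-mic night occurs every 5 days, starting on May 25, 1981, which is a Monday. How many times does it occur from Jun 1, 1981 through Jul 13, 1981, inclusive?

Occurrences land 5·i days after May 25, 1981 for i = 0, 1, 2, …
Jun 1, 1981 is 7 days after the start; 7 ÷ 5 = 1 remainder 2; since the remainder is 2, round up to i = 2. First occurrence in the window: #3 on Jun 4, 1981 (2×5 = 10 days in).
Jul 13, 1981 is 49 days after the start; 49 ÷ 5 = 9 remainder 4. Last occurrence in the window: #10 on Jul 9, 1981.
Occurrences #3 through #10: 8 in total.

8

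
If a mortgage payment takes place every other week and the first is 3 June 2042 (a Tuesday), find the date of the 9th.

The 9th occurrence is 8 intervals after the first: 8 × 14 = 112 days after 3 June 2042.
June has 30 days — 27 days to the end of June leaves 85.
July has 31 days (54 left).
August has 31 days (23 left).
23 days into September → 23 September 2042.

23 September 2042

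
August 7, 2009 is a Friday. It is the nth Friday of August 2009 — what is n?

1st

Day 7 falls in week ⌈7/7⌉ of the month.
Days 1–7 hold the 1st Friday, 8–14 the 2nd, 15–21 the 3rd, 22–28 the 4th, 29–31 the 5th.
7 is in the range for the 1st.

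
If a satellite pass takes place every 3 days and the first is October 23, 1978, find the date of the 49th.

The 49th occurrence is 48 intervals after the first: 48 × 3 = 144 days after October 23, 1978.
October has 31 days — 8 days to the end of October leaves 136.
November has 30 days (106 left).
December has 31 days (75 left).
January has 31 days (44 left).
February has 28 days (16 left).
16 days into March → March 16, 1979.

March 16, 1979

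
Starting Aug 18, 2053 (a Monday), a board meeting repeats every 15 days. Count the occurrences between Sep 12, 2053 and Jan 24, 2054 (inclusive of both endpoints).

9

Occurrences land 15·i days after Aug 18, 2053 for i = 0, 1, 2, …
Sep 12, 2053 is 25 days after the start; 25 ÷ 15 = 1 remainder 10; since the remainder is 10, round up to i = 2. First occurrence in the window: #3 on Sep 17, 2053 (2×15 = 30 days in).
Jan 24, 2054 is 159 days after the start; 159 ÷ 15 = 10 remainder 9. Last occurrence in the window: #11 on Jan 15, 2054.
Occurrences #3 through #11: 9 in total.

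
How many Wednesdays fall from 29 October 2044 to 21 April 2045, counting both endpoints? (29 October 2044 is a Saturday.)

25

29 October 2044 is a Saturday; the first Wednesday on or after it is 2 November 2044 (4 days later).
From 2 November 2044 to 21 April 2045: 28 + 31 + 31 + 28 + 31 + 21 = 170 days (rest of November, December, January, February, March, April).
170 ÷ 7 = 24 full weeks with remainder 2, so 24 more Wednesdays after the first → 25.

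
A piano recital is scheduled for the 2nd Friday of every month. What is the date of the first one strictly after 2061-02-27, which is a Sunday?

February 2061 starts on a Tuesday; its first Friday is the 4th, so the 2nd Friday is the 11th — 2061-02-11.
That is not after 2061-02-27, so look at March 2061.
March 2061 starts on a Tuesday; its first Friday is the 4th, so the 2nd Friday is the 11th — 2061-03-11.

2061-03-11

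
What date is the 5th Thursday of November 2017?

November 30, 2017

The first Thursday of November 2017 is November 2.
The 5th Thursday is 4 weeks later: 2 + 28 = 30.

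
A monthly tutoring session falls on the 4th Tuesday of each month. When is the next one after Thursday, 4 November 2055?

November 2055 starts on a Monday; its first Tuesday is the 2nd, so the 4th Tuesday is the 23rd — 23 November 2055.
23 November 2055 is after 4 November 2055, so that is the next one.

23 November 2055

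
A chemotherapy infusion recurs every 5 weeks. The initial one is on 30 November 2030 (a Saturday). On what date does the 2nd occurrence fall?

The 2nd occurrence is 1 interval after the first: 1 × 35 = 35 days after 30 November 2030.
November has 30 days — 0 days to the end of November leaves 35.
December has 31 days (4 left).
4 days into January → 4 January 2031.

4 January 2031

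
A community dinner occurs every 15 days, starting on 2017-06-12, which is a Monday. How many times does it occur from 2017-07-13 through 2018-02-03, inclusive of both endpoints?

Occurrences land 15·i days after 2017-06-12 for i = 0, 1, 2, …
2017-07-13 is 31 days after the start; 31 ÷ 15 = 2 remainder 1; since the remainder is 1, round up to i = 3. First occurrence in the window: #4 on 2017-07-27 (3×15 = 45 days in).
2018-02-03 is 236 days after the start; 236 ÷ 15 = 15 remainder 11. Last occurrence in the window: #16 on 2018-01-23.
Occurrences #4 through #16: 13 in total.

13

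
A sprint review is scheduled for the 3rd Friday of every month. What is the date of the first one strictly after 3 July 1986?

July 1986 starts on a Tuesday; its first Friday is the 4th, so the 3rd Friday is the 18th — 18 July 1986.
18 July 1986 is after 3 July 1986, so that is the next one.

18 July 1986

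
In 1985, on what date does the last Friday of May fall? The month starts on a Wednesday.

May 1985 begins on a Wednesday, so the first Friday is May 3 (2 days later).
May 1985 has 31 days. Adding weeks: 3, 10, 17, 24, 31 — the last one ≤ 31 is the 31st.

31 May 1985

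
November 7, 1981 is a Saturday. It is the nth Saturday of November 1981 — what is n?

1st

Day 7 falls in week ⌈7/7⌉ of the month.
Days 1–7 hold the 1st Saturday, 8–14 the 2nd, 15–21 the 3rd, 22–28 the 4th, 29–31 the 5th.
7 is in the range for the 1st.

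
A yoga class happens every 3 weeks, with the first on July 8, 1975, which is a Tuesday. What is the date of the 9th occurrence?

December 23, 1975

The 9th occurrence is 8 intervals after the first: 8 × 21 = 168 days after July 8, 1975.
July has 31 days — 23 days to the end of July leaves 145.
August has 31 days (114 left).
September has 30 days (84 left).
October has 31 days (53 left).
November has 30 days (23 left).
23 days into December → December 23, 1975.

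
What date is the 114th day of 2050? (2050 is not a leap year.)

2050-04-24

January has 31 days (114 − 31 = 83 remain).
February has 28 days (83 − 28 = 55 remain).
March has 31 days (55 − 31 = 24 remain).
24 into April → April 24.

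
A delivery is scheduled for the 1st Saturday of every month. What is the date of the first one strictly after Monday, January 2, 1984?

January 7, 1984

January 1984 starts on a Sunday, so its 1st Saturday is January 7, 1984 (6 days in).
January 7, 1984 is after January 2, 1984, so that is the next one.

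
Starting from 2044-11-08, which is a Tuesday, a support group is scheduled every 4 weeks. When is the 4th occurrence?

2045-01-31

The 4th occurrence is 3 intervals after the first: 3 × 28 = 84 days after 2044-11-08.
November has 30 days — 22 days to the end of November leaves 62.
December has 31 days (31 left).
31 days into January → 2045-01-31.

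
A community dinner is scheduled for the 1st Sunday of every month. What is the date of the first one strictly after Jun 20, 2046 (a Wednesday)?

Jun 2046 starts on a Friday, so its 1st Sunday is Jun 3, 2046 (2 days in).
That is not after Jun 20, 2046, so look at Jul 2046.
Jul 2046 starts on a Sunday, so its 1st Sunday is Jul 1, 2046.

Jul 1, 2046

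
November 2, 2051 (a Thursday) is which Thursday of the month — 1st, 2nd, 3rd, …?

1st

Day 2 falls in week ⌈2/7⌉ of the month.
Days 1–7 hold the 1st Thursday, 8–14 the 2nd, 15–21 the 3rd, 22–28 the 4th, 29–31 the 5th.
2 is in the range for the 1st.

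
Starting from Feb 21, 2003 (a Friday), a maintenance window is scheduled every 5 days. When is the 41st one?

Sep 9, 2003

The 41st occurrence is 40 intervals after the first: 40 × 5 = 200 days after Feb 21, 2003.
Feb has 28 days — 7 days to the end of Feb leaves 193.
Mar has 31 days (162 left).
Apr has 30 days (132 left).
May has 31 days (101 left).
Jun has 30 days (71 left).
Jul has 31 days (40 left).
Aug has 31 days (9 left).
9 days into Sep → Sep 9, 2003.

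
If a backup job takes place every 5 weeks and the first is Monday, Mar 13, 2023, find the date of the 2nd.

The 2nd occurrence is 1 interval after the first: 1 × 35 = 35 days after Mar 13, 2023.
Mar has 31 days — 18 days to the end of Mar leaves 17.
17 days into Apr → Apr 17, 2023.

Apr 17, 2023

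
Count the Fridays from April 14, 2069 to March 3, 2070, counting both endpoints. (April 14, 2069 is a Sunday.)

46

April 14, 2069 is a Sunday; the first Friday on or after it is April 19, 2069 (5 days later).
From April 19, 2069 to March 3, 2070: 256 + 62 = 318 days (rest of 2069, to March 3, 2070 in 2070).
318 ÷ 7 = 45 full weeks with remainder 3, so 45 more Fridays after the first → 46.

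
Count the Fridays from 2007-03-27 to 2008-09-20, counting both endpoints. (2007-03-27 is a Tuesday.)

78

2007-03-27 is a Tuesday; the first Friday on or after it is 2007-03-30 (3 days later).
From 2007-03-30 to 2008-09-20: 276 + 264 = 540 days (rest of 2007, to 2008-09-20 in 2008).
540 ÷ 7 = 77 full weeks with remainder 1, so 77 more Fridays after the first → 78.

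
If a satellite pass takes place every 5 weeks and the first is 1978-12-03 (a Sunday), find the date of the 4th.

1979-03-18

The 4th occurrence is 3 intervals after the first: 3 × 35 = 105 days after 1978-12-03.
December has 31 days — 28 days to the end of December leaves 77.
January has 31 days (46 left).
February has 28 days (18 left).
18 days into March → 1979-03-18.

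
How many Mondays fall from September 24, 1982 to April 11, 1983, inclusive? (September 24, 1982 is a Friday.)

September 24, 1982 is a Friday; the first Monday on or after it is September 27, 1982 (3 days later).
From September 27, 1982 to April 11, 1983: 3 + 31 + 30 + 31 + 31 + 28 + 31 + 11 = 196 days (rest of September, October, November, December, January, February, March, April).
196 ÷ 7 = 28 full weeks with remainder 0, so 28 more Mondays after the first → 29.

29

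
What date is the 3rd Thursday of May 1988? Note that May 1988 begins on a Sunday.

1988-05-19

May 1988 begins on a Sunday, so the first Thursday is May 5 (4 days later).
The 3rd Thursday is 2 weeks later: 5 + 14 = 19.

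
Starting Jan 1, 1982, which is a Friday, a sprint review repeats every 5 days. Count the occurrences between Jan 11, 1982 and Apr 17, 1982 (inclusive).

20

Occurrences land 5·i days after Jan 1, 1982 for i = 0, 1, 2, …
Jan 11, 1982 is 10 days after the start; 10 ÷ 5 = 2 remainder 0. First occurrence in the window: #3 on Jan 11, 1982 (2×5 = 10 days in).
Apr 17, 1982 is 106 days after the start; 106 ÷ 5 = 21 remainder 1. Last occurrence in the window: #22 on Apr 16, 1982.
Occurrences #3 through #22: 20 in total.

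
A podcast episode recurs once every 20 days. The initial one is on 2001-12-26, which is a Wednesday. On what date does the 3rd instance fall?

The 3rd occurrence is 2 intervals after the first: 2 × 20 = 40 days after 2001-12-26.
December has 31 days — 5 days to the end of December leaves 35.
January has 31 days (4 left).
4 days into February → 2002-02-04.

2002-02-04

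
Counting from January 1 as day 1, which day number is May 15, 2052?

Days in months before May: 31 + 29 + 31 + 30 = 121.
Plus 15 days into May → day 136.

136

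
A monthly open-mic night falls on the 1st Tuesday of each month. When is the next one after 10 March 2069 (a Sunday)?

2 April 2069

March 2069 starts on a Friday, so its 1st Tuesday is 5 March 2069 (4 days in).
That is not after 10 March 2069, so look at April 2069.
April 2069 starts on a Monday, so its 1st Tuesday is 2 April 2069 (1 day in).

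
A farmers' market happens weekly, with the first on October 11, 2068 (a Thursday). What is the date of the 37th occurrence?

June 20, 2069

The 37th occurrence is 36 intervals after the first: 36 × 7 = 252 days after October 11, 2068.
October has 31 days — 20 days to the end of October leaves 232.
November has 30 days (202 left).
December has 31 days (171 left).
January has 31 days (140 left).
February has 28 days (112 left).
March has 31 days (81 left).
April has 30 days (51 left).
May has 31 days (20 left).
20 days into June → June 20, 2069.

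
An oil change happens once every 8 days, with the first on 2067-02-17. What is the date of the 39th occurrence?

2067-12-18

The 39th occurrence is 38 intervals after the first: 38 × 8 = 304 days after 2067-02-17.
February has 28 days — 11 days to the end of February leaves 293.
March has 31 days (262 left).
April has 30 days (232 left).
May has 31 days (201 left).
June has 30 days (171 left).
July has 31 days (140 left).
August has 31 days (109 left).
September has 30 days (79 left).
October has 31 days (48 left).
November has 30 days (18 left).
18 days into December → 2067-12-18.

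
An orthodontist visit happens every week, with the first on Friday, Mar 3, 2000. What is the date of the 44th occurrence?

Dec 29, 2000

The 44th occurrence is 43 intervals after the first: 43 × 7 = 301 days after Mar 3, 2000.
Mar has 31 days — 28 days to the end of Mar leaves 273.
Apr has 30 days (243 left).
May has 31 days (212 left).
Jun has 30 days (182 left).
Jul has 31 days (151 left).
Aug has 31 days (120 left).
Sep has 30 days (90 left).
Oct has 31 days (59 left).
Nov has 30 days (29 left).
29 days into Dec → Dec 29, 2000.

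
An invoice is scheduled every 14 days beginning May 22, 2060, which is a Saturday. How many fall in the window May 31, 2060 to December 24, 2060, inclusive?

Occurrences land 14·i days after May 22, 2060 for i = 0, 1, 2, …
May 31, 2060 is 9 days after the start; 9 ÷ 14 = 0 remainder 9; since the remainder is 9, round up to i = 1. First occurrence in the window: #2 on June 5, 2060 (1×14 = 14 days in).
December 24, 2060 is 216 days after the start; 216 ÷ 14 = 15 remainder 6. Last occurrence in the window: #16 on December 18, 2060.
Occurrences #2 through #16: 15 in total.

15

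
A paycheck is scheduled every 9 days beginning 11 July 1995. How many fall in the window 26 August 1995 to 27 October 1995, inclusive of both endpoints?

Occurrences land 9·i days after 11 July 1995 for i = 0, 1, 2, …
26 August 1995 is 46 days after the start; 46 ÷ 9 = 5 remainder 1; since the remainder is 1, round up to i = 6. First occurrence in the window: #7 on 3 September 1995 (6×9 = 54 days in).
27 October 1995 is 108 days after the start; 108 ÷ 9 = 12 remainder 0. Last occurrence in the window: #13 on 27 October 1995.
Occurrences #7 through #13: 7 in total.

7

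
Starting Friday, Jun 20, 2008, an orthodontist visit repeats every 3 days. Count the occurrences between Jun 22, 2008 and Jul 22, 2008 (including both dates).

10

Occurrences land 3·i days after Jun 20, 2008 for i = 0, 1, 2, …
Jun 22, 2008 is 2 days after the start; 2 ÷ 3 = 0 remainder 2; since the remainder is 2, round up to i = 1. First occurrence in the window: #2 on Jun 23, 2008 (1×3 = 3 days in).
Jul 22, 2008 is 32 days after the start; 32 ÷ 3 = 10 remainder 2. Last occurrence in the window: #11 on Jul 20, 2008.
Occurrences #2 through #11: 10 in total.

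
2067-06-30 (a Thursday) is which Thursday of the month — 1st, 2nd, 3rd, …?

Day 30 falls in week ⌈30/7⌉ of the month.
Days 1–7 hold the 1st Thursday, 8–14 the 2nd, 15–21 the 3rd, 22–28 the 4th, 29–31 the 5th.
30 is in the range for the 5th.

5th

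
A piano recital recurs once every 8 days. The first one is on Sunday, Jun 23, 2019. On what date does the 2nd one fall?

Jul 1, 2019

The 2nd occurrence is 1 interval after the first: 1 × 8 = 8 days after Jun 23, 2019.
Jun has 30 days — 7 days to the end of Jun leaves 1.
1 day into Jul → Jul 1, 2019.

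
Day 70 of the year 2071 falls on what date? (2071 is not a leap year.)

11 March 2071

January has 31 days (70 − 31 = 39 remain).
February has 28 days (39 − 28 = 11 remain).
11 into March → March 11.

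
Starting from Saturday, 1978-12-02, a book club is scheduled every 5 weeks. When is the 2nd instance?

1979-01-06

The 2nd occurrence is 1 interval after the first: 1 × 35 = 35 days after 1978-12-02.
December has 31 days — 29 days to the end of December leaves 6.
6 days into January → 1979-01-06.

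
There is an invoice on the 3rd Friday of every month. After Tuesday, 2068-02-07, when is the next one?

2068-02-17

February 2068 starts on a Wednesday; its first Friday is the 3rd, so the 3rd Friday is the 17th — 2068-02-17.
2068-02-17 is after 2068-02-07, so that is the next one.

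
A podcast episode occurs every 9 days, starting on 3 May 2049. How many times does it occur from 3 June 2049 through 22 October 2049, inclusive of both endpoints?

Occurrences land 9·i days after 3 May 2049 for i = 0, 1, 2, …
3 June 2049 is 31 days after the start; 31 ÷ 9 = 3 remainder 4; since the remainder is 4, round up to i = 4. First occurrence in the window: #5 on 8 June 2049 (4×9 = 36 days in).
22 October 2049 is 172 days after the start; 172 ÷ 9 = 19 remainder 1. Last occurrence in the window: #20 on 21 October 2049.
Occurrences #5 through #20: 16 in total.

16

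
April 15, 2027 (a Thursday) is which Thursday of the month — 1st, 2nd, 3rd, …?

Day 15 falls in week ⌈15/7⌉ of the month.
Days 1–7 hold the 1st Thursday, 8–14 the 2nd, 15–21 the 3rd, 22–28 the 4th, 29–31 the 5th.
15 is in the range for the 3rd.

3rd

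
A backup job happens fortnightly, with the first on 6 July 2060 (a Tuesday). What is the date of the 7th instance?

The 7th occurrence is 6 intervals after the first: 6 × 14 = 84 days after 6 July 2060.
July has 31 days — 25 days to the end of July leaves 59.
August has 31 days (28 left).
28 days into September → 28 September 2060.

28 September 2060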